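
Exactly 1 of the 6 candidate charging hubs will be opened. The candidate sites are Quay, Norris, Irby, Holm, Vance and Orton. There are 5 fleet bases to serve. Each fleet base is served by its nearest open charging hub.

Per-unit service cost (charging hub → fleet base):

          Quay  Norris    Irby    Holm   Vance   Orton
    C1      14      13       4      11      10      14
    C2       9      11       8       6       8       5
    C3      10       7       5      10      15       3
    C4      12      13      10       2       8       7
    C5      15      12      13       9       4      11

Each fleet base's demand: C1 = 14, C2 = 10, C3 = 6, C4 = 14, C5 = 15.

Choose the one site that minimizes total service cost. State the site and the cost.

With exactly 1 open, each fleet base uses its cheapest among the chosen.
{Holm}: C1→Holm 11·14=154, C2→Holm 6·10=60, C3→Holm 10·6=60, C4→Holm 2·14=28, C5→Holm 9·15=135. Service cost 437.
{Vance}: service cost 482
{Irby}: service cost 501
Among all 6 size-1 choices, {Holm} is lowest.

Choose Holm only; total service cost 437.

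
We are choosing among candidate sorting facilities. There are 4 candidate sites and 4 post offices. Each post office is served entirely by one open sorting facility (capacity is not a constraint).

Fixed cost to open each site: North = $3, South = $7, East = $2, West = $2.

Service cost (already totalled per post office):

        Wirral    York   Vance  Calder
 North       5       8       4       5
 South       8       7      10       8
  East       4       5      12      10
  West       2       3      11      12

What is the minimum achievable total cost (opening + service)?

Minimum total cost: 19

For any fixed open set, each post office goes to its cheapest open site; total = fixed + service.
{North, West}: Wirral→West 2, York→West 3, Vance→North 4, Calder→North 5. Service 14; fixed 5; total 19.
{North, East, West}: service 14 + fixed 7 = 21
{North, East}: Wirral→East 4, York→East 5, Vance→North 4, Calder→North 5. Service 18; fixed 5; total 23.
{North, South, East, West}: service 14 + fixed 14 = 28
(All 15 nonempty subsets were checked; North and West is lowest.)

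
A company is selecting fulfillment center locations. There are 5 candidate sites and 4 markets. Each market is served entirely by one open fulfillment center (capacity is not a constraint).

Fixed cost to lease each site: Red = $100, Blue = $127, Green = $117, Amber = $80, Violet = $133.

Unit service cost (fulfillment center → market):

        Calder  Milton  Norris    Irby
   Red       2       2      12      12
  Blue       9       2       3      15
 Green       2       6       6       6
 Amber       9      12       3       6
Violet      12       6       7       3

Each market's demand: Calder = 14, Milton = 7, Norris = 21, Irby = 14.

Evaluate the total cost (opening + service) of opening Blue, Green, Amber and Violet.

Each market is assigned to its cheapest site among the open ones.
{Blue, Green, Amber, Violet}: Calder→Green 2·14=28, Milton→Blue 2·7=14, Norris→Blue 3·21=63, Irby→Violet 3·14=42. Service 147; fixed 457; total 604.

Total cost: 604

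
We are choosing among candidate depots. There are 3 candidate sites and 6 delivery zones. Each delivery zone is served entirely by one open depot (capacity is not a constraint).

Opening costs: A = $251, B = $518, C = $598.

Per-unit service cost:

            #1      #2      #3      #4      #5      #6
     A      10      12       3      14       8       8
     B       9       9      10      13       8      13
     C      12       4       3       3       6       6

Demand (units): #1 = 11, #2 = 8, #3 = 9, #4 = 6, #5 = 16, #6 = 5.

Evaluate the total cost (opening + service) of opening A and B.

Total cost: 1213

Each delivery zone is assigned to its cheapest site among the open ones.
{A, B}: #1→B 9·11=99, #2→B 9·8=72, #3→A 3·9=27, #4→B 13·6=78, #5→A 8·16=128, #6→A 8·5=40. Service 444; fixed 769; total 1213.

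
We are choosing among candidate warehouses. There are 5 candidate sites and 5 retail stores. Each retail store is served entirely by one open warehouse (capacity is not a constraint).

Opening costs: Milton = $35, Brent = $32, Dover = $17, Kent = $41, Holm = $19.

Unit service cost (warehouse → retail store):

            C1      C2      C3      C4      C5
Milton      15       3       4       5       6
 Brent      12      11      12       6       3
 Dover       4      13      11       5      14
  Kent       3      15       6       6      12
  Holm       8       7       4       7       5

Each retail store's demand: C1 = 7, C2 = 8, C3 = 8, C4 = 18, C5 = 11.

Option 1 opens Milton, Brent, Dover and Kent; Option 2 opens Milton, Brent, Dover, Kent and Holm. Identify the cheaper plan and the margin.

Option 1: {Milton, Brent, Dover, Kent}: C1→Kent 3·7=21, C2→Milton 3·8=24, C3→Milton 4·8=32, C4→Milton 5·18=90, C5→Brent 3·11=33. Service 200; fixed 125; total 325.
Option 2: {Milton, Brent, Dover, Kent, Holm}: C1→Kent 3·7=21, C2→Milton 3·8=24, C3→Milton 4·8=32, C4→Milton 5·18=90, C5→Brent 3·11=33. Service 200; fixed 144; total 344.
Difference: |325 − 344| = 19.

Option 1 is cheaper by 19.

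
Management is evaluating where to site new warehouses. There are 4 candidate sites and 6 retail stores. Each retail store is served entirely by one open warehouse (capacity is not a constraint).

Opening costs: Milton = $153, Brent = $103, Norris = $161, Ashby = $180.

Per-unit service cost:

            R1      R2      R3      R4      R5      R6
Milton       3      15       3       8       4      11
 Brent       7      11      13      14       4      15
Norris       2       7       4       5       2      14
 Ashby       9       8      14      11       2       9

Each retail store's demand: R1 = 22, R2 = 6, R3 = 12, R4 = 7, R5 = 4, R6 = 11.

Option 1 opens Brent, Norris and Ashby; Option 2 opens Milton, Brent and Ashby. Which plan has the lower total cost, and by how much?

Option 1 is cheaper by 29.

Option 1: {Brent, Norris, Ashby}: R1→Norris 2·22=44, R2→Norris 7·6=42, R3→Norris 4·12=48, R4→Norris 5·7=35, R5→Norris 2·4=8, R6→Ashby 9·11=99. Service 276; fixed 444; total 720.
Option 2: {Milton, Brent, Ashby}: R1→Milton 3·22=66, R2→Ashby 8·6=48, R3→Milton 3·12=36, R4→Milton 8·7=56, R5→Ashby 2·4=8, R6→Ashby 9·11=99. Service 313; fixed 436; total 749.
Difference: |720 − 749| = 29.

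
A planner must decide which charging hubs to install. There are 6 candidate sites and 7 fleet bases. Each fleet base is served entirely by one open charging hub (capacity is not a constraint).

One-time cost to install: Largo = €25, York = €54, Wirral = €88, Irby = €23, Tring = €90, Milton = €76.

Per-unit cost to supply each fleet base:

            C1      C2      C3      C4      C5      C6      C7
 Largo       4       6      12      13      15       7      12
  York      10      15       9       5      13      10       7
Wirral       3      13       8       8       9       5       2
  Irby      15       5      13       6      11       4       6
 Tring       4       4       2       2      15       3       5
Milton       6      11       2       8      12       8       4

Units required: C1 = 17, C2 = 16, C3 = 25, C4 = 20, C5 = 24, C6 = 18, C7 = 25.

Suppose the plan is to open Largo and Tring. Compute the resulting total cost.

Total cost: 876

Each fleet base is assigned to its cheapest site among the open ones.
{Largo, Tring}: C1→Largo 4·17=68, C2→Tring 4·16=64, C3→Tring 2·25=50, C4→Tring 2·20=40, C5→Largo 15·24=360, C6→Tring 3·18=54, C7→Tring 5·25=125. Service 761; fixed 115; total 876.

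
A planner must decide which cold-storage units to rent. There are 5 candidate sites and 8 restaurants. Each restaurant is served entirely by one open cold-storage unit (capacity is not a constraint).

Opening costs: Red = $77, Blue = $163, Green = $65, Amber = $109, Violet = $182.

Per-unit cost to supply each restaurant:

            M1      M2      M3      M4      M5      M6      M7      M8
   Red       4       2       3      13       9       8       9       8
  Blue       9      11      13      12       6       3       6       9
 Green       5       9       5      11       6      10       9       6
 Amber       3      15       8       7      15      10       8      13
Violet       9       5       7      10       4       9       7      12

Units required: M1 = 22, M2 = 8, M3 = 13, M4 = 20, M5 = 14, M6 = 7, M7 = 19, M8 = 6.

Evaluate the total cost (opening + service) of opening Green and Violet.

Each restaurant is assigned to its cheapest site among the open ones.
{Green, Violet}: M1→Green 5·22=110, M2→Violet 5·8=40, M3→Green 5·13=65, M4→Violet 10·20=200, M5→Violet 4·14=56, M6→Violet 9·7=63, M7→Violet 7·19=133, M8→Green 6·6=36. Service 703; fixed 247; total 950.

Total cost: 950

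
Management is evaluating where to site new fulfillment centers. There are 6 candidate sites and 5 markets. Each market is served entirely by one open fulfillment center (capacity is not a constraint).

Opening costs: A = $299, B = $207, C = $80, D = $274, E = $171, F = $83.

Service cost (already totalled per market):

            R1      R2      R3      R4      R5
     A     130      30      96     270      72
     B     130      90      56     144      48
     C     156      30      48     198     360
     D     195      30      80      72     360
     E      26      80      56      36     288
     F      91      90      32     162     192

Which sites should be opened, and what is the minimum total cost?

For any fixed open set, each market goes to its cheapest open site; total = fixed + service.
{E, F}: R1→E 26, R2→E 80, R3→F 32, R4→E 36, R5→F 192. Service 366; fixed 254; total 620.
{B, E}: service 246 + fixed 378 = 624
{B, C, E}: service 188 + fixed 458 = 646
{A, B, C, D, E, F}: service 172 + fixed 1114 = 1286
No other subset beats 620.

Open E and F; minimum total cost 620.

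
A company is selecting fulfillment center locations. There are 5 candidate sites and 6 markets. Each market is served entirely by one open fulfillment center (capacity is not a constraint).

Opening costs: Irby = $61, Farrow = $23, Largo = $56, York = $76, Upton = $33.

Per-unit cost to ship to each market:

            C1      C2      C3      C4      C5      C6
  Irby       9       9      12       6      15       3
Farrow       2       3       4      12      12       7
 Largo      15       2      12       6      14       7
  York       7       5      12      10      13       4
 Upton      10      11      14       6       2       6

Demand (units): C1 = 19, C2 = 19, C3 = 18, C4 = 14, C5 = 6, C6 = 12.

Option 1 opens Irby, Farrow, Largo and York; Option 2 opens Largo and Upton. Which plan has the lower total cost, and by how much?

Option 1 is cheaper by 145.

Option 1: {Irby, Farrow, Largo, York}: C1→Farrow 2·19=38, C2→Largo 2·19=38, C3→Farrow 4·18=72, C4→Irby 6·14=84, C5→Farrow 12·6=72, C6→Irby 3·12=36. Service 340; fixed 216; total 556.
Option 2: {Largo, Upton}: C1→Upton 10·19=190, C2→Largo 2·19=38, C3→Largo 12·18=216, C4→Largo 6·14=84, C5→Upton 2·6=12, C6→Upton 6·12=72. Service 612; fixed 89; total 701.
Difference: |556 − 701| = 145.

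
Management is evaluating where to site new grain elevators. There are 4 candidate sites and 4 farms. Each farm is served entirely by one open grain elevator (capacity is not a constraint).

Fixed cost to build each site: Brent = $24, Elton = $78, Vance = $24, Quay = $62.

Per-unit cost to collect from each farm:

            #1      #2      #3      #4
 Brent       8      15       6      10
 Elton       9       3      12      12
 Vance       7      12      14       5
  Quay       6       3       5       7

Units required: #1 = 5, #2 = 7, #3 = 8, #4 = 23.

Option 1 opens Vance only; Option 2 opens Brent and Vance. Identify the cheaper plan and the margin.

Option 2 is cheaper by 40.

Option 1: {Vance}: #1→Vance 7·5=35, #2→Vance 12·7=84, #3→Vance 14·8=112, #4→Vance 5·23=115. Service 346; fixed 24; total 370.
Option 2: {Brent, Vance}: #1→Vance 7·5=35, #2→Vance 12·7=84, #3→Brent 6·8=48, #4→Vance 5·23=115. Service 282; fixed 48; total 330.
Difference: |370 − 330| = 40.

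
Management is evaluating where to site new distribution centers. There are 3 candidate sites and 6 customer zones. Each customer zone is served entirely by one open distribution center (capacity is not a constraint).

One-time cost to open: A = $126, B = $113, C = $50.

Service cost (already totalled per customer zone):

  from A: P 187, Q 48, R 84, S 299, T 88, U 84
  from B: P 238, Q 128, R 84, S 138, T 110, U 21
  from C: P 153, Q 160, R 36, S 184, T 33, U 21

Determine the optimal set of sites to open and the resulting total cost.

For any fixed open set, each customer zone goes to its cheapest open site; total = fixed + service.
{C}: P→C 153, Q→C 160, R→C 36, S→C 184, T→C 33, U→C 21. Service 587; fixed 50; total 637.
{A, C}: service 475 + fixed 176 = 651
{B, C}: service 509 + fixed 163 = 672
{A, B, C}: service 429 + fixed 289 = 718
No other subset beats 637.

Open C only; minimum total cost 637.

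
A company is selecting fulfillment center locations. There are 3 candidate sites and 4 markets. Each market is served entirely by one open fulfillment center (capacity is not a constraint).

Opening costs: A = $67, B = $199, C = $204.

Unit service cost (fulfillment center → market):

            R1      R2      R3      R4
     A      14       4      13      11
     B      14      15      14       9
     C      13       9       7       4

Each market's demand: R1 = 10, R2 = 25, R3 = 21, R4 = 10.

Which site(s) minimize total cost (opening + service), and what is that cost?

For any fixed open set, each market goes to its cheapest open site; total = fixed + service.
{A, C}: R1→C 13·10=130, R2→A 4·25=100, R3→C 7·21=147, R4→C 4·10=40. Service 417; fixed 271; total 688.
{A}: R1→A 14·10=140, R2→A 4·25=100, R3→A 13·21=273, R4→A 11·10=110. Service 623; fixed 67; total 690.
{C}: R1→C 13·10=130, R2→C 9·25=225, R3→C 7·21=147, R4→C 4·10=40. Service 542; fixed 204; total 746.
{A, B, C}: service 417 + fixed 470 = 887
No other subset beats 688.

Open A and C; minimum total cost 688.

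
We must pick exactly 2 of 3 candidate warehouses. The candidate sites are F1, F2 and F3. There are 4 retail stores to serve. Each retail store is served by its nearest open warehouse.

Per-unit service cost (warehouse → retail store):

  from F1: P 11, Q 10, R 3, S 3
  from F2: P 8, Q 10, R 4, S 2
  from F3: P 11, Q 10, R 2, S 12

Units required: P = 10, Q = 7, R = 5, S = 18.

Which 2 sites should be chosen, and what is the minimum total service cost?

Choose F2 and F3; total service cost 196.

With exactly 2 open, each retail store uses its cheapest among the chosen.
{F2, F3}: P→F2 8·10=80, Q→F2 10·7=70, R→F3 2·5=10, S→F2 2·18=36. Service cost 196.
{F1, F2}: service cost 201
{F1, F3}: service cost 244
Among all 3 size-2 choices, {F2, F3} is lowest.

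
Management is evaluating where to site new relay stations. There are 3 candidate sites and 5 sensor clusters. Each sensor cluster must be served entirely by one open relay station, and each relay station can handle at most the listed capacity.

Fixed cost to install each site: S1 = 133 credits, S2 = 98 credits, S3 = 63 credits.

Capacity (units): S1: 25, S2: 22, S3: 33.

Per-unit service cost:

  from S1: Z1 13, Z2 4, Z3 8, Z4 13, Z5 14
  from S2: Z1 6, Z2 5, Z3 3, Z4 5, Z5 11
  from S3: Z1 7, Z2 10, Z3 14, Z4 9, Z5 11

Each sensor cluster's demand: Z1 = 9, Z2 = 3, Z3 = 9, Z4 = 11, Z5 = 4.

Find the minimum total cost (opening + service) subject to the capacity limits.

Minimum total cost: 380

Open {S2, S3}: Z1→S3 7·9=63, Z2→S3 10·3=30, Z3→S2 3·9=27, Z4→S2 5·11=55, Z5→S3 11·4=44.
Loads: S2 carries 20/22, S3 carries 16/33. Service 219; fixed 161; total 380.
Next best feasible plan costs 400.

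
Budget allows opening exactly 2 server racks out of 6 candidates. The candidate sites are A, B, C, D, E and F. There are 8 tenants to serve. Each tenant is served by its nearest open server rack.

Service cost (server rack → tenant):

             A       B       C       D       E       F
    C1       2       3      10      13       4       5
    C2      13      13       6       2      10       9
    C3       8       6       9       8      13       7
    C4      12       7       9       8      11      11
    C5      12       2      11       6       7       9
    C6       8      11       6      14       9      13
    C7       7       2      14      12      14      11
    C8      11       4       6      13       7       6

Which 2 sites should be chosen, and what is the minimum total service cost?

With exactly 2 open, each tenant uses its cheapest among the chosen.
{B, C}: C1→B 3, C2→C 6, C3→B 6, C4→B 7, C5→B 2, C6→C 6, C7→B 2, C8→B 4. Service cost 36.
{B, D}: service cost 37
{B, E}: service cost 43
Among all 15 size-2 choices, {B, C} is lowest.

Choose B and C; total service cost 36.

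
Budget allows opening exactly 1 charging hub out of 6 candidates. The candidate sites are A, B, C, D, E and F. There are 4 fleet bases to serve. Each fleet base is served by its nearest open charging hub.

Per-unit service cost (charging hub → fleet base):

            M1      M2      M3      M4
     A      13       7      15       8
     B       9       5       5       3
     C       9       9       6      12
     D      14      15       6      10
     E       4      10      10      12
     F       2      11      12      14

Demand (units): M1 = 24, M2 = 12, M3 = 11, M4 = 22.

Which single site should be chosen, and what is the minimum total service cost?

Choose B only; total service cost 397.

With exactly 1 open, each fleet base uses its cheapest among the chosen.
{B}: M1→B 9·24=216, M2→B 5·12=60, M3→B 5·11=55, M4→B 3·22=66. Service cost 397.
{E}: service cost 590
{F}: service cost 620
Among all 6 size-1 choices, {B} is lowest.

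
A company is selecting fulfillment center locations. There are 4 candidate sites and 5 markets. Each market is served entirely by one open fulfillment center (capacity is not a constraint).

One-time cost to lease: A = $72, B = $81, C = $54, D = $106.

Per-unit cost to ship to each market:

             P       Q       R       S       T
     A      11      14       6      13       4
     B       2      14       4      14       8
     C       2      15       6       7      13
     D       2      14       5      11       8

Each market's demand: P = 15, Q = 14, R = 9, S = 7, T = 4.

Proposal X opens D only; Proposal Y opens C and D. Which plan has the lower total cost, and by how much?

Proposal X is cheaper by 26.

Proposal X: {D}: P→D 2·15=30, Q→D 14·14=196, R→D 5·9=45, S→D 11·7=77, T→D 8·4=32. Service 380; fixed 106; total 486.
Proposal Y: {C, D}: P→C 2·15=30, Q→D 14·14=196, R→D 5·9=45, S→C 7·7=49, T→D 8·4=32. Service 352; fixed 160; total 512.
Difference: |486 − 512| = 26.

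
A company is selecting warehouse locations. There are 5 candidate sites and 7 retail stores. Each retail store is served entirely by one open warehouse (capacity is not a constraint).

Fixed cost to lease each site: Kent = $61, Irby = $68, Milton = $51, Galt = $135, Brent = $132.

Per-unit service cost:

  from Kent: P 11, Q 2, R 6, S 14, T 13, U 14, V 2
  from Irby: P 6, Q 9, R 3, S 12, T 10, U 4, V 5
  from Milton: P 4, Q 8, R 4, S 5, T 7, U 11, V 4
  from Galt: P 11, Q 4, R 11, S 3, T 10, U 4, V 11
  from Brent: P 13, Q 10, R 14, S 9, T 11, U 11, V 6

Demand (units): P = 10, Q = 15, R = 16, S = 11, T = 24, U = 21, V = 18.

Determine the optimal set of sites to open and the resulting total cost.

For any fixed open set, each retail store goes to its cheapest open site; total = fixed + service.
{Kent, Irby, Milton}: P→Milton 4·10=40, Q→Kent 2·15=30, R→Irby 3·16=48, S→Milton 5·11=55, T→Milton 7·24=168, U→Irby 4·21=84, V→Kent 2·18=36. Service 461; fixed 180; total 641.
{Kent, Milton, Galt}: service 455 + fixed 247 = 702
{Irby, Milton}: service 587 + fixed 119 = 706
{Kent, Irby, Milton, Galt, Brent}: P→Milton 4·10=40, Q→Kent 2·15=30, R→Irby 3·16=48, S→Galt 3·11=33, T→Milton 7·24=168, U→Irby 4·21=84, V→Kent 2·18=36. Service 439; fixed 447; total 886.
No other subset beats 641.

Open Kent, Irby and Milton; minimum total cost 641.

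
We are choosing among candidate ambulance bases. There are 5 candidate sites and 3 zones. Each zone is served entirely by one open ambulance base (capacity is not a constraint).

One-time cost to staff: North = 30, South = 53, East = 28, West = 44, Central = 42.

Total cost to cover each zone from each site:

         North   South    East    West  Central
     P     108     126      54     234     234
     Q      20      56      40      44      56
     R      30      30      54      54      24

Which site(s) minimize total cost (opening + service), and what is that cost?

Open North and East; minimum total cost 162.

For any fixed open set, each zone goes to its cheapest open site; total = fixed + service.
{North, East}: P→East 54, Q→North 20, R→North 30. Service 104; fixed 58; total 162.
{East}: P→East 54, Q→East 40, R→East 54. Service 148; fixed 28; total 176.
{North}: P→North 108, Q→North 20, R→North 30. Service 158; fixed 30; total 188.
{North, South, East, West, Central}: service 98 + fixed 197 = 295
No other subset beats 162.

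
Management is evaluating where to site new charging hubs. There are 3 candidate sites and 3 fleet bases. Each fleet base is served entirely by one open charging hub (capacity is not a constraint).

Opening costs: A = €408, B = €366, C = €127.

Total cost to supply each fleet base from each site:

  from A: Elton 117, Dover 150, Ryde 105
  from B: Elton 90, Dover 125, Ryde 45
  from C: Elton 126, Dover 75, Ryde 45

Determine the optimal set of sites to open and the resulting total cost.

For any fixed open set, each fleet base goes to its cheapest open site; total = fixed + service.
{C}: Elton→C 126, Dover→C 75, Ryde→C 45. Service 246; fixed 127; total 373.
{B}: Elton→B 90, Dover→B 125, Ryde→B 45. Service 260; fixed 366; total 626.
{B, C}: service 210 + fixed 493 = 703
{A, B, C}: Elton→B 90, Dover→C 75, Ryde→B 45. Service 210; fixed 901; total 1111.
(All 7 nonempty subsets were checked; C only is lowest.)

Open C only; minimum total cost 373.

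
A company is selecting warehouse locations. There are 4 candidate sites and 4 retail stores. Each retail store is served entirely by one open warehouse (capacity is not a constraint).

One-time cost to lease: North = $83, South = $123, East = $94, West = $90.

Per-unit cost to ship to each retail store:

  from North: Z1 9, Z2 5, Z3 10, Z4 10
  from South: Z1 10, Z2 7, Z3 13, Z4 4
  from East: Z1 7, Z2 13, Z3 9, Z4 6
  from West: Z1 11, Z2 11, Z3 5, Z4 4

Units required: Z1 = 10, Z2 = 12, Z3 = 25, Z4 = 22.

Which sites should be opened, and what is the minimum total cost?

Open North and West; minimum total cost 536.

For any fixed open set, each retail store goes to its cheapest open site; total = fixed + service.
{North, West}: Z1→North 9·10=90, Z2→North 5·12=60, Z3→West 5·25=125, Z4→West 4·22=88. Service 363; fixed 173; total 536.
{West}: Z1→West 11·10=110, Z2→West 11·12=132, Z3→West 5·25=125, Z4→West 4·22=88. Service 455; fixed 90; total 545.
{East, West}: service 415 + fixed 184 = 599
{North, South, East, West}: Z1→East 7·10=70, Z2→North 5·12=60, Z3→West 5·25=125, Z4→South 4·22=88. Service 343; fixed 390; total 733.
No other subset beats 536.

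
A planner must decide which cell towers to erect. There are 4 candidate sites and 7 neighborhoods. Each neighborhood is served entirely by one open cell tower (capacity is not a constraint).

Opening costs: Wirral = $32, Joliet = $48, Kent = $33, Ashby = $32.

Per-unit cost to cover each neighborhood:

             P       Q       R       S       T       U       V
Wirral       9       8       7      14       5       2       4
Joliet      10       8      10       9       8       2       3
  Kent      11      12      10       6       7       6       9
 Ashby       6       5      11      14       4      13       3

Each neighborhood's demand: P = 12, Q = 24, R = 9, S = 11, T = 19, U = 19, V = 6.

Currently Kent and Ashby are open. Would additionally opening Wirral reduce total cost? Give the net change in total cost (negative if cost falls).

Current service cost with {Kent, Ashby}: 556.
Adding Wirral: each neighborhood re-picks its cheapest; new service cost 453, saving 103.
Extra fixed cost: 32. Net change = 32 − 103 = -71.
(Totals: 621 → 550.)

Yes — net change −71 (cost falls by 71).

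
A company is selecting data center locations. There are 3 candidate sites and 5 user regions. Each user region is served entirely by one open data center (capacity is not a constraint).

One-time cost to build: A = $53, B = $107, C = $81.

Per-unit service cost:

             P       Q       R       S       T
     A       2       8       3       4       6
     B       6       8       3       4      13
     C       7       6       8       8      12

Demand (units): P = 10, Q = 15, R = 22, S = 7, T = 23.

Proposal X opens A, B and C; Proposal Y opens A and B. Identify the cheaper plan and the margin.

Proposal X: {A, B, C}: P→A 2·10=20, Q→C 6·15=90, R→A 3·22=66, S→A 4·7=28, T→A 6·23=138. Service 342; fixed 241; total 583.
Proposal Y: {A, B}: P→A 2·10=20, Q→A 8·15=120, R→A 3·22=66, S→A 4·7=28, T→A 6·23=138. Service 372; fixed 160; total 532.
Difference: |583 − 532| = 51.

Proposal Y is cheaper by 51.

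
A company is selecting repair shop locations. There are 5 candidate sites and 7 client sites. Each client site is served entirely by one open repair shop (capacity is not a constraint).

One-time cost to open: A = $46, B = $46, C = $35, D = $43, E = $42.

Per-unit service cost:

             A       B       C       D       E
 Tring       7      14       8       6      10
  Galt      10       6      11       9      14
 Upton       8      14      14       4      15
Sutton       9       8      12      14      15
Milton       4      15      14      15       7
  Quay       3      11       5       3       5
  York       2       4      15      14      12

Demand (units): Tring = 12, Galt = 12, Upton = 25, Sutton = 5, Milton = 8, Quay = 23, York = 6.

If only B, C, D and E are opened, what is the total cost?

Each client site is assigned to its cheapest site among the open ones.
{B, C, D, E}: Tring→D 6·12=72, Galt→B 6·12=72, Upton→D 4·25=100, Sutton→B 8·5=40, Milton→E 7·8=56, Quay→D 3·23=69, York→B 4·6=24. Service 433; fixed 166; total 599.

Total cost: 599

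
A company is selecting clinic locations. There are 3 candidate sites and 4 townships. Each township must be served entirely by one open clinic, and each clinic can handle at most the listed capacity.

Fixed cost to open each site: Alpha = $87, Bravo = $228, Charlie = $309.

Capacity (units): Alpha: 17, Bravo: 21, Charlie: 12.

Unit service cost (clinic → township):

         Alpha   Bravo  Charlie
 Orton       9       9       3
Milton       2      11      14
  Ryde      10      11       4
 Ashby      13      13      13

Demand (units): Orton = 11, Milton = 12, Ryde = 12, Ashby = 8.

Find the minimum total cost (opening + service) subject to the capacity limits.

Minimum total cost: 899

Open {Alpha, Bravo, Charlie}: Orton→Bravo 9·11=99, Milton→Alpha 2·12=24, Ryde→Charlie 4·12=48, Ashby→Bravo 13·8=104.
Loads: Alpha carries 12/17, Bravo carries 19/21, Charlie carries 12/12. Service 275; fixed 624; total 899.
Next best feasible plan costs 917.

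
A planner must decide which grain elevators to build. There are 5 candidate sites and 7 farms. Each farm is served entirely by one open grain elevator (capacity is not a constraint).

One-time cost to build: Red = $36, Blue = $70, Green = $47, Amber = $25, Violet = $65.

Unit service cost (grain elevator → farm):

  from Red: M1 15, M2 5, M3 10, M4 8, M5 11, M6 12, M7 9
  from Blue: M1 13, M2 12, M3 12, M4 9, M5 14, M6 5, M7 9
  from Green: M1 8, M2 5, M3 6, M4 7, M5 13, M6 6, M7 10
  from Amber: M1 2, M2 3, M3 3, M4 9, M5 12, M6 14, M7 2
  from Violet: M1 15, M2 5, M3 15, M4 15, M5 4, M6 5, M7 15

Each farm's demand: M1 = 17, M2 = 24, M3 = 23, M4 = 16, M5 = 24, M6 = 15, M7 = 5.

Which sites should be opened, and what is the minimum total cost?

Open Amber and Violet; minimum total cost 590.

For any fixed open set, each farm goes to its cheapest open site; total = fixed + service.
{Amber, Violet}: M1→Amber 2·17=34, M2→Amber 3·24=72, M3→Amber 3·23=69, M4→Amber 9·16=144, M5→Violet 4·24=96, M6→Violet 5·15=75, M7→Amber 2·5=10. Service 500; fixed 90; total 590.
{Green, Amber, Violet}: service 468 + fixed 137 = 605
{Red, Amber, Violet}: service 484 + fixed 126 = 610
{Red, Blue, Green, Amber, Violet}: service 468 + fixed 243 = 711
No other subset beats 590.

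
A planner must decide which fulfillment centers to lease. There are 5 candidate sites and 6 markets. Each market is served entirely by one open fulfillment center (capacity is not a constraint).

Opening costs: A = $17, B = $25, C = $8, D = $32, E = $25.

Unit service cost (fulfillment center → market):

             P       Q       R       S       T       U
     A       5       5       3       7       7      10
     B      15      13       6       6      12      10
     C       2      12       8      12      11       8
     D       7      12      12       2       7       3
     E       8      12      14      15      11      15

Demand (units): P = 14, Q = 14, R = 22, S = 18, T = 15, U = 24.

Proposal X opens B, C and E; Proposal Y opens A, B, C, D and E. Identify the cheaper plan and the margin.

Proposal X: {B, C, E}: P→C 2·14=28, Q→C 12·14=168, R→B 6·22=132, S→B 6·18=108, T→C 11·15=165, U→C 8·24=192. Service 793; fixed 58; total 851.
Proposal Y: {A, B, C, D, E}: P→C 2·14=28, Q→A 5·14=70, R→A 3·22=66, S→D 2·18=36, T→A 7·15=105, U→D 3·24=72. Service 377; fixed 107; total 484.
Difference: |851 − 484| = 367.

Proposal Y is cheaper by 367.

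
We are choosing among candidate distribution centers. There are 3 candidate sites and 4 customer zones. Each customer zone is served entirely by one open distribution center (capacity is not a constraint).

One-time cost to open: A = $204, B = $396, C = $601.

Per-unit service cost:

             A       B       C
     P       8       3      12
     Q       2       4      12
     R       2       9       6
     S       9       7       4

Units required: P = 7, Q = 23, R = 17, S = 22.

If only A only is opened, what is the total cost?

Each customer zone is assigned to its cheapest site among the open ones.
{A}: P→A 8·7=56, Q→A 2·23=46, R→A 2·17=34, S→A 9·22=198. Service 334; fixed 204; total 538.

Total cost: 538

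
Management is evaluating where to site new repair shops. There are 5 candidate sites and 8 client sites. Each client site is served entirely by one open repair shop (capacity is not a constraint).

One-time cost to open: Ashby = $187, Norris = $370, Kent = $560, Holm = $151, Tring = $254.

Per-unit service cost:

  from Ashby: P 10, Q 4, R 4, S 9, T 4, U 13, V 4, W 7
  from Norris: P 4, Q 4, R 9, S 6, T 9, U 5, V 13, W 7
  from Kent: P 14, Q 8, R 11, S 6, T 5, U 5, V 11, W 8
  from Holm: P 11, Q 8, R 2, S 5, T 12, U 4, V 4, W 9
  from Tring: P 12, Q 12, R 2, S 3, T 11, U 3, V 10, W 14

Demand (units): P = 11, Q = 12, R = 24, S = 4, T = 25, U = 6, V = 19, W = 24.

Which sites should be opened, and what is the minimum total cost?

For any fixed open set, each client site goes to its cheapest open site; total = fixed + service.
{Ashby}: P→Ashby 10·11=110, Q→Ashby 4·12=48, R→Ashby 4·24=96, S→Ashby 9·4=36, T→Ashby 4·25=100, U→Ashby 13·6=78, V→Ashby 4·19=76, W→Ashby 7·24=168. Service 712; fixed 187; total 899.
{Ashby, Holm}: service 594 + fixed 338 = 932
{Ashby, Tring}: service 580 + fixed 441 = 1021
{Ashby, Norris, Kent, Holm, Tring}: service 514 + fixed 1522 = 2036
No other subset beats 899.

Open Ashby only; minimum total cost 899.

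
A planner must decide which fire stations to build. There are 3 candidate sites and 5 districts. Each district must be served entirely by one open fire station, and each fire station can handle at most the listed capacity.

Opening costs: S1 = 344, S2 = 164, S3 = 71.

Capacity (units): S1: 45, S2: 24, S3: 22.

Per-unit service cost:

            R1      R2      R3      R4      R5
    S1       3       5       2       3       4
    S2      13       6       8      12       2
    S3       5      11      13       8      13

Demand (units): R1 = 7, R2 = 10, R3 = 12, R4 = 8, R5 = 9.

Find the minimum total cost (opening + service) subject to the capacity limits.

Open {S1, S3}: R1→S3 5·7=35, R2→S1 5·10=50, R3→S1 2·12=24, R4→S1 3·8=24, R5→S1 4·9=36.
Loads: S1 carries 39/45, S3 carries 7/22. Service 169; fixed 415; total 584.
Next best feasible plan costs 610.

Minimum total cost: 584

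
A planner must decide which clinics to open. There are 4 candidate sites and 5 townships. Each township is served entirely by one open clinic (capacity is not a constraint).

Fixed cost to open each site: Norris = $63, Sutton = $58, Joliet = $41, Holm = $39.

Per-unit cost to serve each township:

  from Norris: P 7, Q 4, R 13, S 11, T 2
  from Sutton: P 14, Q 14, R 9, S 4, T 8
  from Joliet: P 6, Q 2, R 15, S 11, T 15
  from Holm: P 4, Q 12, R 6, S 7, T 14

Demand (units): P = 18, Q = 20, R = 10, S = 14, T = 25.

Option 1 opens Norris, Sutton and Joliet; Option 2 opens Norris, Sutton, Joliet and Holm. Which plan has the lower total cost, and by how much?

Option 1: {Norris, Sutton, Joliet}: P→Joliet 6·18=108, Q→Joliet 2·20=40, R→Sutton 9·10=90, S→Sutton 4·14=56, T→Norris 2·25=50. Service 344; fixed 162; total 506.
Option 2: {Norris, Sutton, Joliet, Holm}: P→Holm 4·18=72, Q→Joliet 2·20=40, R→Holm 6·10=60, S→Sutton 4·14=56, T→Norris 2·25=50. Service 278; fixed 201; total 479.
Difference: |506 − 479| = 27.

Option 2 is cheaper by 27.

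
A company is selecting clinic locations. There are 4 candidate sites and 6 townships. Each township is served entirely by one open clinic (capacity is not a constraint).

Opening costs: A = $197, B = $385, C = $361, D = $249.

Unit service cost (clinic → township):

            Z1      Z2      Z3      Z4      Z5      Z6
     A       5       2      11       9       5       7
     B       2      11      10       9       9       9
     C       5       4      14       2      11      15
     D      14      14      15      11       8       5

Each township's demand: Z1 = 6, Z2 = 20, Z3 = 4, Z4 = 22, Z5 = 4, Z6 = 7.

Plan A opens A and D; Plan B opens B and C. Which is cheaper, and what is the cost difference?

Plan A: {A, D}: Z1→A 5·6=30, Z2→A 2·20=40, Z3→A 11·4=44, Z4→A 9·22=198, Z5→A 5·4=20, Z6→D 5·7=35. Service 367; fixed 446; total 813.
Plan B: {B, C}: Z1→B 2·6=12, Z2→C 4·20=80, Z3→B 10·4=40, Z4→C 2·22=44, Z5→B 9·4=36, Z6→B 9·7=63. Service 275; fixed 746; total 1021.
Difference: |813 − 1021| = 208.

Plan A is cheaper by 208.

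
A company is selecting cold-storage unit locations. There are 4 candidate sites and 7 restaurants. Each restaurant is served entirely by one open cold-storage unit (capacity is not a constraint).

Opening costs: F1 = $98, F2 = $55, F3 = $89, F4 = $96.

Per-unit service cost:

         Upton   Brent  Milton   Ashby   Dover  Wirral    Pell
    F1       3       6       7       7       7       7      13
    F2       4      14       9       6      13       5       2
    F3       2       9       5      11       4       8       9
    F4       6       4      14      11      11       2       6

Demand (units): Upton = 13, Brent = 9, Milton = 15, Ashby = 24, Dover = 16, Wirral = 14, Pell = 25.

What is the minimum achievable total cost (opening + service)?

For any fixed open set, each restaurant goes to its cheapest open site; total = fixed + service.
{F2, F3}: Upton→F3 2·13=26, Brent→F3 9·9=81, Milton→F3 5·15=75, Ashby→F2 6·24=144, Dover→F3 4·16=64, Wirral→F2 5·14=70, Pell→F2 2·25=50. Service 510; fixed 144; total 654.
{F2, F3, F4}: service 423 + fixed 240 = 663
{F1, F2, F3}: Upton→F3 2·13=26, Brent→F1 6·9=54, Milton→F3 5·15=75, Ashby→F2 6·24=144, Dover→F3 4·16=64, Wirral→F2 5·14=70, Pell→F2 2·25=50. Service 483; fixed 242; total 725.
{F1, F2, F3, F4}: service 423 + fixed 338 = 761
(All 15 nonempty subsets were checked; F2 and F3 is lowest.)

Minimum total cost: 654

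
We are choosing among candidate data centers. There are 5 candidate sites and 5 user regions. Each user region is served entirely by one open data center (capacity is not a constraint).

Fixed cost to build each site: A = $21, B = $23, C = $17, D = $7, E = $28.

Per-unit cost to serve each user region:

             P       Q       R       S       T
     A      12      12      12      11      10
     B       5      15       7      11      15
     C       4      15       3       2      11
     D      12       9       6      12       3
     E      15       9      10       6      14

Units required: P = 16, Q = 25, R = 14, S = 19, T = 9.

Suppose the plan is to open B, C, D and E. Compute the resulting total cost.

Total cost: 471

Each user region is assigned to its cheapest site among the open ones.
{B, C, D, E}: P→C 4·16=64, Q→D 9·25=225, R→C 3·14=42, S→C 2·19=38, T→D 3·9=27. Service 396; fixed 75; total 471.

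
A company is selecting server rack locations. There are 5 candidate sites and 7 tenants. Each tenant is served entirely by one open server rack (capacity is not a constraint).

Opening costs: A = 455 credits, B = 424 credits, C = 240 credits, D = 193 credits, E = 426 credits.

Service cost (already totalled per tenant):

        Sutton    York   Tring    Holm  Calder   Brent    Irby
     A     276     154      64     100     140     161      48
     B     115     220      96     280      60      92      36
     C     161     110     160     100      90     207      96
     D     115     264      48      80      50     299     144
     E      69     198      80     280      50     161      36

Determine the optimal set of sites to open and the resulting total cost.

Open C and D; minimum total cost 1139.

For any fixed open set, each tenant goes to its cheapest open site; total = fixed + service.
{C, D}: Sutton→D 115, York→C 110, Tring→D 48, Holm→D 80, Calder→D 50, Brent→C 207, Irby→C 96. Service 706; fixed 433; total 1139.
{C}: service 924 + fixed 240 = 1164
{D}: Sutton→D 115, York→D 264, Tring→D 48, Holm→D 80, Calder→D 50, Brent→D 299, Irby→D 144. Service 1000; fixed 193; total 1193.
{A, B, C, D, E}: Sutton→E 69, York→C 110, Tring→D 48, Holm→D 80, Calder→D 50, Brent→B 92, Irby→B 36. Service 485; fixed 1738; total 2223.
No other subset beats 1139.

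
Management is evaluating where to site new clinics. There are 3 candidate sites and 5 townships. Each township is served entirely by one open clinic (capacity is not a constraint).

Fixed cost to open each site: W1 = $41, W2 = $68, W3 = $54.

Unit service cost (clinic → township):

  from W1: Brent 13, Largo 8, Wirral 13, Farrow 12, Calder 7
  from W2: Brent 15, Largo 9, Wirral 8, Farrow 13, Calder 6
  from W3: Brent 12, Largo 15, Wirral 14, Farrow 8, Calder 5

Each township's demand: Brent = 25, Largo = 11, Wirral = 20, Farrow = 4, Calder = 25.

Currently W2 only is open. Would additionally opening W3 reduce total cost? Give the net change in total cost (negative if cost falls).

Yes — net change −66 (cost falls by 66).

Current service cost with {W2}: 836.
Adding W3: each township re-picks its cheapest; new service cost 716, saving 120.
Extra fixed cost: 54. Net change = 54 − 120 = -66.
(Totals: 904 → 838.)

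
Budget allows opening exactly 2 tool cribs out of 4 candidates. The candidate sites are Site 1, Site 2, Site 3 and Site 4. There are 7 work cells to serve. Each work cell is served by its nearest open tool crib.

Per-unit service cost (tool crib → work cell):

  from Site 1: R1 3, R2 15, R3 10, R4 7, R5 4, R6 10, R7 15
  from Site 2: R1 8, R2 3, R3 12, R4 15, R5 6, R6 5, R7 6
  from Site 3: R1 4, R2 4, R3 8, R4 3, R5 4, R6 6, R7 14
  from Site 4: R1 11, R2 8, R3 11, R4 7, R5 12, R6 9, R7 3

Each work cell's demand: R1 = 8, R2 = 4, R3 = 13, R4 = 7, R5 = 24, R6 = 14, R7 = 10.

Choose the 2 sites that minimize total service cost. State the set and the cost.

Choose Site 3 and Site 4; total service cost 383.

With exactly 2 open, each work cell uses its cheapest among the chosen.
{Site 3, Site 4}: R1→Site 3 4·8=32, R2→Site 3 4·4=16, R3→Site 3 8·13=104, R4→Site 3 3·7=21, R5→Site 3 4·24=96, R6→Site 3 6·14=84, R7→Site 4 3·10=30. Service cost 383.
{Site 2, Site 3}: service cost 395
{Site 1, Site 2}: service cost 441
Among all 6 size-2 choices, {Site 3, Site 4} is lowest.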